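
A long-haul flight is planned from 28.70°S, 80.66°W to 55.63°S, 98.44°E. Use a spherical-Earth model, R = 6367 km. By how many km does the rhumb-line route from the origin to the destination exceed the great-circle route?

4062 km

Great circle: cos σ = sin φ₁ sin φ₂ + cos φ₁ cos φ₂ cos Δλ,  σ = 1.6697 rad → d_gc = 10630.9 km
Rhumb line: Δψ = -0.6503, q = Δφ/Δψ = 0.7228, d_rh = R√(Δφ²+q²Δλ²) = 14693.3 km
Excess = 14693.3 − 10630.9 = 4062.4 ≈ 4062 km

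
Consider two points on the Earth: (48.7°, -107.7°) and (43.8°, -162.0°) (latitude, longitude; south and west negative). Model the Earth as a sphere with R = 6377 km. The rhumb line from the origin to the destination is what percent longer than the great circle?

2.1%

Great circle: σ = 0.6469 rad → d_gc = Rσ = 4125.2 km
Rhumb: Δφ = -0.0855, Δλ = -0.9477, Δψ = -0.1238, q = Δφ/Δψ = 0.6908 → d_rh = R√(Δφ²+q²Δλ²) = 4210.6 km
Excess = (4210.6 − 4125.2) / 4125.2 = 85.4 / 4125.2 = 2.07% ≈ 2.1%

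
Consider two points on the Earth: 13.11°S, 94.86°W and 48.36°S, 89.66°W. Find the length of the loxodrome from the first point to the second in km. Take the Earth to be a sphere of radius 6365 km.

Rhumb course C = atan2(Δλ, Δψ) with Δψ = ln[tan(π/4+φ₂/2)/tan(π/4+φ₁/2)] = -0.7361, Δλ = +0.0908 → C = 172.97°
d = R·|Δφ| / |cos C| = 6365·0.61523 / 0.99248 = 3946 km

3946 km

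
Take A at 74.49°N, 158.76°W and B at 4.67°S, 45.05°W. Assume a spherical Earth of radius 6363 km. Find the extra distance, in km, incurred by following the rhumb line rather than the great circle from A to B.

981 km

Great circle: cos σ = sin φ₁ sin φ₂ + cos φ₁ cos φ₂ cos Δλ,  σ = 1.7575 rad → d_gc = 11183.0 km
Rhumb line: Δψ = -2.0754, q = Δφ/Δψ = 0.6657, d_rh = R√(Δφ²+q²Δλ²) = 12163.8 km
Excess = 12163.8 − 11183.0 = 980.8 ≈ 981 km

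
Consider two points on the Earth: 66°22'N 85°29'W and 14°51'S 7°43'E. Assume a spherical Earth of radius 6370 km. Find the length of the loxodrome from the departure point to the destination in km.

Rhumb course C = atan2(Δλ, Δψ) with Δψ = ln[tan(π/4+φ₂/2)/tan(π/4+φ₁/2)] = -1.8265, Δλ = +1.6266 → C = 138.31°
d = R·|Δφ| / |cos C| = 6370·1.41750 / 0.74679 = 12091 km

12091 km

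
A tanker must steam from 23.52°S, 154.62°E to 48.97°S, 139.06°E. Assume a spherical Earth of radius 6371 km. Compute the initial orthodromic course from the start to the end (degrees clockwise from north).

N = sin Δλ·cos φ₂ = -0.1761;  D = cos φ₁ sin φ₂ − sin φ₁ cos φ₂ cos Δλ = -0.4393
initial course = atan2(N, D) = 201.84°

201.8°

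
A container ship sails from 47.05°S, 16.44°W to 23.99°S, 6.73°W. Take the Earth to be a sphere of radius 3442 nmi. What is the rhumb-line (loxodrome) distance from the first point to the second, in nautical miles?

Δψ = ln[tan(π/4+φ₂/2)/tan(π/4+φ₁/2)] = +0.5014;  Δφ = +0.4025 rad,  Δλ = +0.1695 rad
q = Δφ/Δψ = 0.8027
d = R·√(Δφ² + q²Δλ²) = 3442·0.42484 = 1462 nmi

1462 nmi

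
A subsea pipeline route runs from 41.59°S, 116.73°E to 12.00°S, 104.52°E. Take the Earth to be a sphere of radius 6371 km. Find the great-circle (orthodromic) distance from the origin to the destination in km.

3498 km

Haversine: a = sin²(Δφ/2)+cos φ₁ cos φ₂ sin²(Δλ/2) = 0.07348;  σ = 2·atan2(√a,√(1−a))
σ = 31.457° → d = Rσ = 6371·0.54903 = 3498 km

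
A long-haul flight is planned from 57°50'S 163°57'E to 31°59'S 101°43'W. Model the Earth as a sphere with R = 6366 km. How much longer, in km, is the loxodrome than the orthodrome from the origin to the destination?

Great circle: cos σ = sin φ₁ sin φ₂ + cos φ₁ cos φ₂ cos Δλ,  σ = 1.1437 rad → d_gc = 7280.7 km
Rhumb line: Δψ = +0.6540, q = Δφ/Δψ = 0.6899, d_rh = R√(Δφ²+q²Δλ²) = 7780.1 km
Excess = 7780.1 − 7280.7 = 499.4 ≈ 499 km

499 km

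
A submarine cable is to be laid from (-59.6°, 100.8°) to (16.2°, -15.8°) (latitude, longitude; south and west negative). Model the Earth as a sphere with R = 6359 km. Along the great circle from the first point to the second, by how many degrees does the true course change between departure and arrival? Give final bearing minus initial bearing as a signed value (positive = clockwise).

At departure: θ₁ = atan2(sin Δλ cos φ₂, cos φ₁ sin φ₂ − sin φ₁ cos φ₂ cos Δλ) = 255.02°
At arrival: θ₂ = atan2(sin Δλ cos φ₁, −cos φ₂ sin φ₁ + sin φ₂ cos φ₁ cos Δλ) = 329.40°
Δθ = θ₂ − θ₁ = +74.4°

+74.4°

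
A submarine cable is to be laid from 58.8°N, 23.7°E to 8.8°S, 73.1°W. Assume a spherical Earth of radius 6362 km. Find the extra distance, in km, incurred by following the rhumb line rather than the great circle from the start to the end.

399 km

Great circle: cos σ = sin φ₁ sin φ₂ + cos φ₁ cos φ₂ cos Δλ,  σ = 1.7635 rad → d_gc = 11219.1 km
Rhumb line: Δψ = -1.4300, q = Δφ/Δψ = 0.8251, d_rh = R√(Δφ²+q²Δλ²) = 11618.4 km
Excess = 11618.4 − 11219.1 = 399.3 ≈ 399 km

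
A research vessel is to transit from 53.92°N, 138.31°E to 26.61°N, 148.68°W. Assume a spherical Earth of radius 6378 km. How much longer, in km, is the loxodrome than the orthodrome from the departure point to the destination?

214 km

Great circle: cos σ = sin φ₁ sin φ₂ + cos φ₁ cos φ₂ cos Δλ,  σ = 1.0288 rad → d_gc = 6561.6 km
Rhumb line: Δψ = -0.6397, q = Δφ/Δψ = 0.7451, d_rh = R√(Δφ²+q²Δλ²) = 6775.9 km
Excess = 6775.9 − 6561.6 = 214.3 ≈ 214 km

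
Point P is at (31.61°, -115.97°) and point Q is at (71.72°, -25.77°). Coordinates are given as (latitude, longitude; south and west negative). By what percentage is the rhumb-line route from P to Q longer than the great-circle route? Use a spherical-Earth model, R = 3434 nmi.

7.4%

Great circle: σ = 1.0509 rad → d_gc = Rσ = 3608.9 nmi
Rhumb: Δφ = +0.7001, Δλ = +1.5743, Δψ = +1.2450, q = Δφ/Δψ = 0.5623 → d_rh = R√(Δφ²+q²Δλ²) = 3875.5 nmi
Excess = (3875.5 − 3608.9) / 3608.9 = 266.6 / 3608.9 = 7.39% ≈ 7.4%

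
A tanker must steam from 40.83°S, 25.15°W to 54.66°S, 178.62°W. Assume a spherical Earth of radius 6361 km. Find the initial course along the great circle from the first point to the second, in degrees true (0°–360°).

195.1°

N = sin Δλ·cos φ₂ = -0.2584;  D = cos φ₁ sin φ₂ − sin φ₁ cos φ₂ cos Δλ = -0.9556
initial course = atan2(N, D) = 195.13°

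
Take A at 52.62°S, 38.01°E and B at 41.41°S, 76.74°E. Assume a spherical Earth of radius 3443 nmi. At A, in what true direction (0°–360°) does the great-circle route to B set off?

N = sin Δλ·cos φ₂ = +0.4692;  D = cos φ₁ sin φ₂ − sin φ₁ cos φ₂ cos Δλ = +0.0634
initial course = atan2(N, D) = 82.31°

82.3°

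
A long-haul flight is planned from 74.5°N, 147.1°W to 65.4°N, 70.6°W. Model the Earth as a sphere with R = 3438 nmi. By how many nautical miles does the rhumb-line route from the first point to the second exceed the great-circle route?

Great circle: cos σ = sin φ₁ sin φ₂ + cos φ₁ cos φ₂ cos Δλ,  σ = 0.4461 rad → d_gc = 1533.7 nmi
Rhumb line: Δψ = -0.4713, q = Δφ/Δψ = 0.3370, d_rh = R√(Δφ²+q²Δλ²) = 1640.4 nmi
Excess = 1640.4 − 1533.7 = 106.7 ≈ 107 nmi

107 nmi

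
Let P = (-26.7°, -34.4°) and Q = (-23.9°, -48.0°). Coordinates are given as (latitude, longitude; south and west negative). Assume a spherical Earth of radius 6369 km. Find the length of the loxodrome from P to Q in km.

Rhumb course C = atan2(Δλ, Δψ) with Δψ = ln[tan(π/4+φ₂/2)/tan(π/4+φ₁/2)] = +0.0541, Δλ = -0.2374 → C = 282.83°
d = R·|Δφ| / |cos C| = 6369·0.04887 / 0.22207 = 1402 km

1402 km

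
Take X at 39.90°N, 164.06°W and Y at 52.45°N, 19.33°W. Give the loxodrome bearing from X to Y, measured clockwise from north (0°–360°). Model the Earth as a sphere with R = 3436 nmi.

Δψ = ln[tan(π/4+φ₂/2)/tan(π/4+φ₁/2)] = +0.3184
Δλ = +2.5260 rad (taken the short way round)
course = atan2(Δλ, Δψ) = 82.82°

82.8°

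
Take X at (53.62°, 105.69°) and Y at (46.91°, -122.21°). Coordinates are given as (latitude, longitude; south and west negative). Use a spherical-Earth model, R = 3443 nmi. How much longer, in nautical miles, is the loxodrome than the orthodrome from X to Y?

Great circle: cos σ = sin φ₁ sin φ₂ + cos φ₁ cos φ₂ cos Δλ,  σ = 1.2490 rad → d_gc = 4300.2 nmi
Rhumb line: Δψ = -0.1836, q = Δφ/Δψ = 0.6378, d_rh = R√(Δφ²+q²Δλ²) = 5079.1 nmi
Excess = 5079.1 − 4300.2 = 778.9 ≈ 779 nmi

779 nmi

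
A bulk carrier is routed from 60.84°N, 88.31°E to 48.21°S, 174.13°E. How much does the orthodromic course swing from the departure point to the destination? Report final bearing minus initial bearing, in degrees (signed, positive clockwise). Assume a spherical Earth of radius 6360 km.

Initial bearing θ₁ = atan2(sin Δλ cos φ₂, cos φ₁ sin φ₂ − sin φ₁ cos φ₂ cos Δλ) = 121.40°
Final bearing θ₂ = (initial bearing from the destination back to the start) + 180° = 141.39°
Δθ = θ₂ − θ₁ = +20.0°

+20.0°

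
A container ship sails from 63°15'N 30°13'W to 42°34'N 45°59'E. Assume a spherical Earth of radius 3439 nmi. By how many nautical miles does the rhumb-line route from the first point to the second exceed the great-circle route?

Great circle: cos σ = sin φ₁ sin φ₂ + cos φ₁ cos φ₂ cos Δλ,  σ = 0.8188 rad → d_gc = 2815.7 nmi
Rhumb line: Δψ = -0.6139, q = Δφ/Δψ = 0.5880, d_rh = R√(Δφ²+q²Δλ²) = 2962.1 nmi
Excess = 2962.1 − 2815.7 = 146.4 ≈ 146 nmi

146 nmi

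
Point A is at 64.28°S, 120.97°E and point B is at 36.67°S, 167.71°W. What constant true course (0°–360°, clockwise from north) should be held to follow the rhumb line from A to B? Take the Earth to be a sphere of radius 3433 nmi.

Meridional parts: M(φ₁)=-1.4771, M(φ₂)=-0.6888 → ΔM = +0.7883;  Δλ = +1.2448 rad
tan C = Δλ / ΔM = +1.5790 → C = 57.65°

57.7°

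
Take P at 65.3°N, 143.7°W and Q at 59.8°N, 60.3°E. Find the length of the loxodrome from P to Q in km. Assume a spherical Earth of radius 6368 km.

Δψ = ln[tan(π/4+φ₂/2)/tan(π/4+φ₁/2)] = -0.2089;  Δφ = -0.0960 rad,  Δλ = -2.7227 rad
q = Δφ/Δψ = 0.4595
d = R·√(Δφ² + q²Δλ²) = 6368·1.25471 = 7990 km

7990 km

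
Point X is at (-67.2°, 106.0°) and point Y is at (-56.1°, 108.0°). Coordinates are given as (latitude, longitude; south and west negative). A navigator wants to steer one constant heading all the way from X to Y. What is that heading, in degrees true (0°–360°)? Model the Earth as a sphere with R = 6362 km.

Δψ = ln[tan(π/4+φ₂/2)/tan(π/4+φ₁/2)] = +0.4131
Δλ = +0.0349 rad (taken the short way round)
course = atan2(Δλ, Δψ) = 4.83°

4.8°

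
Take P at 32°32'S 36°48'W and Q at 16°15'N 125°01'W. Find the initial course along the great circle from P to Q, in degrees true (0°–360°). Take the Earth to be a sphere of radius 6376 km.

284.7°

θ = atan2( sin Δλ·cos φ₂ ,  cos φ₁ sin φ₂ − sin φ₁ cos φ₂ cos Δλ )
  = atan2(-0.9596, +0.2520) = 284.71°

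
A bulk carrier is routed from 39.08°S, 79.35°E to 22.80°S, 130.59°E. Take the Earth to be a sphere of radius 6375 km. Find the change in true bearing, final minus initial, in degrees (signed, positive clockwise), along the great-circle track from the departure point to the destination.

-28.0°

At departure: θ₁ = atan2(sin Δλ cos φ₂, cos φ₁ sin φ₂ − sin φ₁ cos φ₂ cos Δλ) = 84.99°
At arrival: θ₂ = atan2(sin Δλ cos φ₁, −cos φ₂ sin φ₁ + sin φ₂ cos φ₁ cos Δλ) = 57.02°
Δθ = θ₂ − θ₁ = -28.0°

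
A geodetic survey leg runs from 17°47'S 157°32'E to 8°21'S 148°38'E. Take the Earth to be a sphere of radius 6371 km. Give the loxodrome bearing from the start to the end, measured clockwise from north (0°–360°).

Meridional parts: M(φ₁)=-0.3155, M(φ₂)=-0.1463 → ΔM = +0.1692;  Δλ = -0.1553 rad
tan C = Δλ / ΔM = -0.9179 → C = 317.45°

317.5°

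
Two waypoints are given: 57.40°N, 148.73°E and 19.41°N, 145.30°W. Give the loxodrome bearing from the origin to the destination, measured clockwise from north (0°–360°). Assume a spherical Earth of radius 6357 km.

127.5°

Δψ = ln[tan(π/4+φ₂/2)/tan(π/4+φ₁/2)] = -0.8841
Δλ = +1.1514 rad (taken the short way round)
course = atan2(Δλ, Δψ) = 127.52°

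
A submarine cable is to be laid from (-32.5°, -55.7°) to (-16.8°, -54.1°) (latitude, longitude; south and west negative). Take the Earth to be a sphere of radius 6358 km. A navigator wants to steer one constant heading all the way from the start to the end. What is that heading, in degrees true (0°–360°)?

5.3°

Δψ = ln[tan(π/4+φ₂/2)/tan(π/4+φ₁/2)] = +0.3028
Δλ = +0.0279 rad (taken the short way round)
course = atan2(Δλ, Δψ) = 5.27°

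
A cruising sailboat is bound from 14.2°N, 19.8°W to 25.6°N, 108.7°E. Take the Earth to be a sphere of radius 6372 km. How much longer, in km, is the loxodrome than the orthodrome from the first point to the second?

569 km

Great circle: cos σ = sin φ₁ sin φ₂ + cos φ₁ cos φ₂ cos Δλ,  σ = 2.0245 rad → d_gc = 12899.8 km
Rhumb line: Δψ = +0.2120, q = Δφ/Δψ = 0.9383, d_rh = R√(Δφ²+q²Δλ²) = 13469.2 km
Excess = 13469.2 − 12899.8 = 569.4 ≈ 569 km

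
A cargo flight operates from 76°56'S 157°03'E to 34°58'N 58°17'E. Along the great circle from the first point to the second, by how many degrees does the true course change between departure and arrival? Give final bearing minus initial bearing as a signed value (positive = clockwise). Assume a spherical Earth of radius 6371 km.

Initial bearing θ₁ = atan2(sin Δλ cos φ₂, cos φ₁ sin φ₂ − sin φ₁ cos φ₂ cos Δλ) = 270.56°
Final bearing θ₂ = (initial bearing from the destination back to the start) + 180° = 343.99°
Δθ = θ₂ − θ₁ = +73.4°

+73.4°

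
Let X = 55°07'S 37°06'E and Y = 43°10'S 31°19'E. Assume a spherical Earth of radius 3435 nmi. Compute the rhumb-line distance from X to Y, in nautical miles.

Δψ = ln[tan(π/4+φ₂/2)/tan(π/4+φ₁/2)] = +0.3210;  Δφ = +0.2086 rad,  Δλ = -0.1009 rad
q = Δφ/Δψ = 0.6498
d = R·√(Δφ² + q²Δλ²) = 3435·0.21864 = 751 nmi

751 nmi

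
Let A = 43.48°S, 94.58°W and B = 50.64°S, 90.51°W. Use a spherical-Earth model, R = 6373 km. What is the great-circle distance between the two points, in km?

Haversine: a = sin²(Δφ/2)+cos φ₁ cos φ₂ sin²(Δλ/2) = 0.00448;  σ = 2·atan2(√a,√(1−a))
σ = 7.675° → d = Rσ = 6373·0.13396 = 854 km

854 km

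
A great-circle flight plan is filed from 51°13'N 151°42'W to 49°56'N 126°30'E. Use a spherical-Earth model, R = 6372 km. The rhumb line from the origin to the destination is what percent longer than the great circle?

5.7%

Great circle: σ = 0.8578 rad → d_gc = Rσ = 5466.2 km
Rhumb: Δφ = -0.0224, Δλ = -1.4277, Δψ = -0.0353, q = Δφ/Δψ = 0.6350 → d_rh = R√(Δφ²+q²Δλ²) = 5778.6 km
Excess = (5778.6 − 5466.2) / 5466.2 = 312.4 / 5466.2 = 5.72% ≈ 5.7%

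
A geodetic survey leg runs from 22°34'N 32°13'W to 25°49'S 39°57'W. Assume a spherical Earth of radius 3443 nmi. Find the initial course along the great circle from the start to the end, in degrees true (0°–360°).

N = sin Δλ·cos φ₂ = -0.1211;  D = cos φ₁ sin φ₂ − sin φ₁ cos φ₂ cos Δλ = -0.7445
initial course = atan2(N, D) = 189.24°

189.2°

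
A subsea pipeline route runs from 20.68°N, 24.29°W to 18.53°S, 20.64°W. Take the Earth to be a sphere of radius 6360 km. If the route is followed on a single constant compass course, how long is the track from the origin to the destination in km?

4371 km

Δψ = ln[tan(π/4+φ₂/2)/tan(π/4+φ₁/2)] = -0.6982;  Δφ = -0.6843 rad,  Δλ = +0.0637 rad
q = Δφ/Δψ = 0.9801
d = R·√(Δφ² + q²Δλ²) = 6360·0.68719 = 4371 km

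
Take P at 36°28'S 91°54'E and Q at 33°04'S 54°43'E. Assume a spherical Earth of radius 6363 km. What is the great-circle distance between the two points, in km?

cos σ = sin φ₁ sin φ₂ + cos φ₁ cos φ₂ cos Δλ
      = sin(-36.47°)sin(-33.07°) + cos(-36.47°)cos(-33.07°)cos(-37.18°) = 0.8612
σ = 30.545° → d = Rσ = 6363·0.53311 = 3392 km

3392 km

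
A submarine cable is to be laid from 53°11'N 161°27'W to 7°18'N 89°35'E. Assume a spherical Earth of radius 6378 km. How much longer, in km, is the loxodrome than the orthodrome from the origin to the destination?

617 km

Great circle: cos σ = sin φ₁ sin φ₂ + cos φ₁ cos φ₂ cos Δλ,  σ = 1.6624 rad → d_gc = 10602.7 km
Rhumb line: Δψ = -0.9724, q = Δφ/Δψ = 0.8235, d_rh = R√(Δφ²+q²Δλ²) = 11219.4 km
Excess = 11219.4 − 10602.7 = 616.7 ≈ 617 km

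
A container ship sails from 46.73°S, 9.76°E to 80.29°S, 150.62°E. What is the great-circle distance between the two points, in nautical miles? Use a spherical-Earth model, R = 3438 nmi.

Haversine: a = sin²(Δφ/2)+cos φ₁ cos φ₂ sin²(Δλ/2) = 0.18598;  σ = 2·atan2(√a,√(1−a))
σ = 51.095° → d = Rσ = 3438·0.89177 = 3066 nmi

3066 nmi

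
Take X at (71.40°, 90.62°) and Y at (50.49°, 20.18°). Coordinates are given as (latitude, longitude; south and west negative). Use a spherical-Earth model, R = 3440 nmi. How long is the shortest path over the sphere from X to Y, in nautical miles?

2218 nmi

cos σ = sin φ₁ sin φ₂ + cos φ₁ cos φ₂ cos Δλ
      = sin(71.40°)sin(50.49°) + cos(71.40°)cos(50.49°)cos(-70.44°) = 0.7992
σ = 36.951° → d = Rσ = 3440·0.64491 = 2218 nmi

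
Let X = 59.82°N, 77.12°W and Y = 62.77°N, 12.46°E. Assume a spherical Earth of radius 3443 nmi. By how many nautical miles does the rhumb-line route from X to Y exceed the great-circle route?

209 nmi

Great circle: cos σ = sin φ₁ sin φ₂ + cos φ₁ cos φ₂ cos Δλ,  σ = 0.6914 rad → d_gc = 2380.6 nmi
Rhumb line: Δψ = +0.1073, q = Δφ/Δψ = 0.4799, d_rh = R√(Δφ²+q²Δλ²) = 2589.3 nmi
Excess = 2589.3 − 2380.6 = 208.7 ≈ 209 nmi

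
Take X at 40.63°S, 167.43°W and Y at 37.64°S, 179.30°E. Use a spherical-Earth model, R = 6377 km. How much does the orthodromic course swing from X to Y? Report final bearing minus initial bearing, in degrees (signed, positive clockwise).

At departure: θ₁ = atan2(sin Δλ cos φ₂, cos φ₁ sin φ₂ − sin φ₁ cos φ₂ cos Δλ) = 281.93°
At arrival: θ₂ = atan2(sin Δλ cos φ₁, −cos φ₂ sin φ₁ + sin φ₂ cos φ₁ cos Δλ) = 290.33°
Δθ = θ₂ − θ₁ = +8.4°

+8.4°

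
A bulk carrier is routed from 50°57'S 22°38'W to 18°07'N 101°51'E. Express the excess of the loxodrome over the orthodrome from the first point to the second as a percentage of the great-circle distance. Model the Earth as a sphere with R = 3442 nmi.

3.8%

Great circle: σ = 2.1901 rad → d_gc = Rσ = 7538.4 nmi
Rhumb: Δφ = +1.2054, Δλ = +2.1726, Δψ = +1.3583, q = Δφ/Δψ = 0.8874 → d_rh = R√(Δφ²+q²Δλ²) = 7826.8 nmi
Excess = (7826.8 − 7538.4) / 7538.4 = 288.4 / 7538.4 = 3.83% ≈ 3.8%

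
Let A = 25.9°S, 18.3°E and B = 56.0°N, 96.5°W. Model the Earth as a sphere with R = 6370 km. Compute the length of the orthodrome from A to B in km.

13894 km

cos σ = sin φ₁ sin φ₂ + cos φ₁ cos φ₂ cos Δλ
      = sin(-25.90°)sin(56.00°) + cos(-25.90°)cos(56.00°)cos(-114.80°) = -0.5731
σ = 124.968° → d = Rσ = 6370·2.18111 = 13894 km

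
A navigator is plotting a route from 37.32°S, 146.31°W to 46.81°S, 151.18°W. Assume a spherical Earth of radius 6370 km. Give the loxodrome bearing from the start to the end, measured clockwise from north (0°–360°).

Δψ = ln[tan(π/4+φ₂/2)/tan(π/4+φ₁/2)] = -0.2238
Δλ = -0.0850 rad (taken the short way round)
course = atan2(Δλ, Δψ) = 200.80°

200.8°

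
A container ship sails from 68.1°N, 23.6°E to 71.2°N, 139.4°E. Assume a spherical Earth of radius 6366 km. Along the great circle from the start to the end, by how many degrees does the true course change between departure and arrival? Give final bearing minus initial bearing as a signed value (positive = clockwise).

+112.4°

Initial bearing θ₁ = atan2(sin Δλ cos φ₂, cos φ₁ sin φ₂ − sin φ₁ cos φ₂ cos Δλ) = 30.98°
Final bearing θ₂ = (initial bearing from the destination back to the start) + 180° = 143.43°
Δθ = θ₂ − θ₁ = +112.4°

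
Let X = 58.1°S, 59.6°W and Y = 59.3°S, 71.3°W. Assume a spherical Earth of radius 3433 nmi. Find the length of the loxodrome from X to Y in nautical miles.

Δψ = ln[tan(π/4+φ₂/2)/tan(π/4+φ₁/2)] = -0.0403;  Δφ = -0.0209 rad,  Δλ = -0.2042 rad
q = Δφ/Δψ = 0.5195
d = R·√(Δφ² + q²Δλ²) = 3433·0.10812 = 371 nmi

371 nmi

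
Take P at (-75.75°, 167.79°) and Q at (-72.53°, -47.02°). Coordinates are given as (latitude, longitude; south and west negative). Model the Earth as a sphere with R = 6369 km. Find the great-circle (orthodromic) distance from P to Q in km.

Haversine: a = sin²(Δφ/2)+cos φ₁ cos φ₂ sin²(Δλ/2) = 0.06807;  σ = 2·atan2(√a,√(1−a))
σ = 30.248° → d = Rσ = 6369·0.52793 = 3362 km

3362 km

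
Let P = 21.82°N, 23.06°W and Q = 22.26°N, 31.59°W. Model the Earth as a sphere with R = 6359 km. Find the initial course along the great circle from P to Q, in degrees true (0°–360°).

274.8°

N = sin Δλ·cos φ₂ = -0.1373;  D = cos φ₁ sin φ₂ − sin φ₁ cos φ₂ cos Δλ = +0.0115
initial course = atan2(N, D) = 274.78°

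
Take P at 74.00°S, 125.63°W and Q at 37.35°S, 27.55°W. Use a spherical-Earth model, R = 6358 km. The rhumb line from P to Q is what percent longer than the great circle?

Great circle: σ = 0.9856 rad → d_gc = Rσ = 6266.3 km
Rhumb: Δφ = +0.6397, Δλ = +1.7118, Δψ = +1.2586, q = Δφ/Δψ = 0.5082 → d_rh = R√(Δφ²+q²Δλ²) = 6865.7 km
Excess = (6865.7 − 6266.3) / 6266.3 = 599.4 / 6266.3 = 9.57% ≈ 9.6%

9.6%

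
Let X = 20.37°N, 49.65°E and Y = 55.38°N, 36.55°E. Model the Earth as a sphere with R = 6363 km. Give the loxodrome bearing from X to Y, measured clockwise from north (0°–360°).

344.1°

Δψ = ln[tan(π/4+φ₂/2)/tan(π/4+φ₁/2)] = +0.8026
Δλ = -0.2286 rad (taken the short way round)
course = atan2(Δλ, Δψ) = 344.10°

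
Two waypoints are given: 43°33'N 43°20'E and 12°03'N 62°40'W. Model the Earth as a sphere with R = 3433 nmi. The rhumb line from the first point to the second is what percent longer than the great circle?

4.5%

Great circle: σ = 1.6224 rad → d_gc = Rσ = 5569.5 nmi
Rhumb: Δφ = -0.5498, Δλ = -1.8500, Δψ = -0.6341, q = Δφ/Δψ = 0.8670 → d_rh = R√(Δφ²+q²Δλ²) = 5820.7 nmi
Excess = (5820.7 − 5569.5) / 5569.5 = 251.2 / 5569.5 = 4.51% ≈ 4.5%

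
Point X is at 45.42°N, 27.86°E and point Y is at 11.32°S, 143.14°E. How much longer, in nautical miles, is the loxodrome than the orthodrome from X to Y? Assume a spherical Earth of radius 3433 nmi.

201 nmi

Great circle: cos σ = sin φ₁ sin φ₂ + cos φ₁ cos φ₂ cos Δλ,  σ = 2.0194 rad → d_gc = 6932.7 nmi
Rhumb line: Δψ = -1.0906, q = Δφ/Δψ = 0.9080, d_rh = R√(Δφ²+q²Δλ²) = 7133.9 nmi
Excess = 7133.9 − 6932.7 = 201.2 ≈ 201 nmi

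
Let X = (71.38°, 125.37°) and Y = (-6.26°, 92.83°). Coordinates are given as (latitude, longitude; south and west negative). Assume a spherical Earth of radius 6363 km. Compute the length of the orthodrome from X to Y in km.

8945 km

Haversine: a = sin²(Δφ/2)+cos φ₁ cos φ₂ sin²(Δλ/2) = 0.41789;  σ = 2·atan2(√a,√(1−a))
σ = 80.548° → d = Rσ = 6363·1.40582 = 8945 km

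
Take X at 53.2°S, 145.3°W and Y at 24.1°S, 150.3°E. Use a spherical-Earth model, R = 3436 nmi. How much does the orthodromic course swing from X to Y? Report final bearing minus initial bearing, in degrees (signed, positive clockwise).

Initial bearing θ₁ = atan2(sin Δλ cos φ₂, cos φ₁ sin φ₂ − sin φ₁ cos φ₂ cos Δλ) = 274.95°
Final bearing θ₂ = (initial bearing from the destination back to the start) + 180° = 319.17°
Δθ = θ₂ − θ₁ = +44.2°

+44.2°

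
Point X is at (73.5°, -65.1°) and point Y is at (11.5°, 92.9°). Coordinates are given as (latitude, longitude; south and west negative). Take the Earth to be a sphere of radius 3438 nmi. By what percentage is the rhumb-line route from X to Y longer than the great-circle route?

Great circle: σ = 1.6377 rad → d_gc = Rσ = 5630.5 nmi
Rhumb: Δφ = -1.0821, Δλ = +2.7576, Δψ = -1.7290, q = Δφ/Δψ = 0.6259 → d_rh = R√(Δφ²+q²Δλ²) = 7003.4 nmi
Excess = (7003.4 − 5630.5) / 5630.5 = 1372.9 / 5630.5 = 24.38% ≈ 24.4%

24.4%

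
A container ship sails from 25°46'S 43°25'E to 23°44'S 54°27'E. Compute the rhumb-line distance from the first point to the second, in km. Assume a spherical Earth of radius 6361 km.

Rhumb course C = atan2(Δλ, Δψ) with Δψ = ln[tan(π/4+φ₂/2)/tan(π/4+φ₁/2)] = +0.0391, Δλ = +0.1926 → C = 78.53°
d = R·|Δφ| / |cos C| = 6361·0.03549 / 0.19889 = 1135 km

1135 km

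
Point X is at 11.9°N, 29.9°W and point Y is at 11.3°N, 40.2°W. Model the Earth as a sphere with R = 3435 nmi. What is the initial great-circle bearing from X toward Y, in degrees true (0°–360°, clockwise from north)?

N = sin Δλ·cos φ₂ = -0.1753;  D = cos φ₁ sin φ₂ − sin φ₁ cos φ₂ cos Δλ = -0.0072
initial course = atan2(N, D) = 267.64°

267.6°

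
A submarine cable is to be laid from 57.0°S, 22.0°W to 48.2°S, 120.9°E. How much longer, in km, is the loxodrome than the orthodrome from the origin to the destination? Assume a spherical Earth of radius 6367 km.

Great circle: cos σ = sin φ₁ sin φ₂ + cos φ₁ cos φ₂ cos Δλ,  σ = 1.2285 rad → d_gc = 7821.7 km
Rhumb line: Δψ = +0.2540, q = Δφ/Δψ = 0.6047, d_rh = R√(Δφ²+q²Δλ²) = 9652.6 km
Excess = 9652.6 − 7821.7 = 1830.9 ≈ 1831 km

1831 km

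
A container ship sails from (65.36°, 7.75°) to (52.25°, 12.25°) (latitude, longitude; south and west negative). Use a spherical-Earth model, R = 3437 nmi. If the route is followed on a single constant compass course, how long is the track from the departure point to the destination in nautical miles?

798 nmi

Δψ = ln[tan(π/4+φ₂/2)/tan(π/4+φ₁/2)] = -0.4482;  Δφ = -0.2288 rad,  Δλ = +0.0785 rad
q = Δφ/Δψ = 0.5106
d = R·√(Δφ² + q²Δλ²) = 3437·0.23230 = 798 nmi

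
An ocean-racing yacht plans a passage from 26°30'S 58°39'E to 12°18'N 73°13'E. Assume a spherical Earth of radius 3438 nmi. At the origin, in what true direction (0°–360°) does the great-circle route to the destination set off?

21.9°

θ = atan2( sin Δλ·cos φ₂ ,  cos φ₁ sin φ₂ − sin φ₁ cos φ₂ cos Δλ )
  = atan2(+0.2457, +0.6126) = 21.86°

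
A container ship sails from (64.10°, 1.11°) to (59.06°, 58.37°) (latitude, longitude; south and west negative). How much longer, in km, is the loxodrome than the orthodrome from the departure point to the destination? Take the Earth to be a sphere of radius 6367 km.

Great circle: cos σ = sin φ₁ sin φ₂ + cos φ₁ cos φ₂ cos Δλ,  σ = 0.4668 rad → d_gc = 2972.1 km
Rhumb line: Δψ = -0.1853, q = Δφ/Δψ = 0.4747, d_rh = R√(Δφ²+q²Δλ²) = 3072.2 km
Excess = 3072.2 − 2972.1 = 100.1 ≈ 100 km

100 km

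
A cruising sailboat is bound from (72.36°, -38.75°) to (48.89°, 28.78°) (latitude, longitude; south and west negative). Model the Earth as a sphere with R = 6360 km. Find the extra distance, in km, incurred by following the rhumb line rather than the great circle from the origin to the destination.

Great circle: cos σ = sin φ₁ sin φ₂ + cos φ₁ cos φ₂ cos Δλ,  σ = 0.6532 rad → d_gc = 4154.0 km
Rhumb line: Δψ = -0.8824, q = Δφ/Δψ = 0.4642, d_rh = R√(Δφ²+q²Δλ²) = 4347.1 km
Excess = 4347.1 − 4154.0 = 193.1 ≈ 193 km

193 km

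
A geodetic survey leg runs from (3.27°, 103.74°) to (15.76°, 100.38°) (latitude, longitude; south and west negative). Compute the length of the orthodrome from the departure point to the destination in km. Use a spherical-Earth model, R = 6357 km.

1434 km

cos σ = sin φ₁ sin φ₂ + cos φ₁ cos φ₂ cos Δλ
      = sin(3.27°)sin(15.76°) + cos(3.27°)cos(15.76°)cos(-3.36°) = 0.9747
σ = 12.920° → d = Rσ = 6357·0.22550 = 1434 km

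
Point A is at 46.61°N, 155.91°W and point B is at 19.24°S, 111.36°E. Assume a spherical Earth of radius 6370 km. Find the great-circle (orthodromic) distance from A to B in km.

11750 km

Haversine: a = sin²(Δφ/2)+cos φ₁ cos φ₂ sin²(Δλ/2) = 0.63518;  σ = 2·atan2(√a,√(1−a))
σ = 105.685° → d = Rσ = 6370·1.84456 = 11750 km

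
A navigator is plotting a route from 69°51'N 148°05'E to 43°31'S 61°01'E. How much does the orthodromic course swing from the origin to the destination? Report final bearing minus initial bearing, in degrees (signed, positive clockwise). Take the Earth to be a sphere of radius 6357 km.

Initial bearing θ₁ = atan2(sin Δλ cos φ₂, cos φ₁ sin φ₂ − sin φ₁ cos φ₂ cos Δλ) = 249.41°
Final bearing θ₂ = (initial bearing from the destination back to the start) + 180° = 206.40°
Δθ = θ₂ − θ₁ = -43.0°

-43.0°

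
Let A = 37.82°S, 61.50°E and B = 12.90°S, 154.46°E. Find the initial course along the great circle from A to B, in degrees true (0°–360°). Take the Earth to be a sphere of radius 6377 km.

N = sin Δλ·cos φ₂ = +0.9735;  D = cos φ₁ sin φ₂ − sin φ₁ cos φ₂ cos Δλ = -0.2072
initial course = atan2(N, D) = 102.02°

102.0°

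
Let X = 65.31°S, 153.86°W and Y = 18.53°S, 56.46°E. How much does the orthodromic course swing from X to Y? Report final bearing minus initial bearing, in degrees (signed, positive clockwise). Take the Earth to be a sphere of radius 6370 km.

At departure: θ₁ = atan2(sin Δλ cos φ₂, cos φ₁ sin φ₂ − sin φ₁ cos φ₂ cos Δλ) = 208.64°
At arrival: θ₂ = atan2(sin Δλ cos φ₁, −cos φ₂ sin φ₁ + sin φ₂ cos φ₁ cos Δλ) = 347.81°
Δθ = θ₂ − θ₁ = +139.2°

+139.2°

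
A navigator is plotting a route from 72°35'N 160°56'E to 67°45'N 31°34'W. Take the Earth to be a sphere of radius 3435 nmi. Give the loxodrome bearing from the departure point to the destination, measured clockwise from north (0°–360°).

94.9°

Δψ = ln[tan(π/4+φ₂/2)/tan(π/4+φ₁/2)] = -0.2499
Δλ = +2.9234 rad (taken the short way round)
course = atan2(Δλ, Δψ) = 94.88°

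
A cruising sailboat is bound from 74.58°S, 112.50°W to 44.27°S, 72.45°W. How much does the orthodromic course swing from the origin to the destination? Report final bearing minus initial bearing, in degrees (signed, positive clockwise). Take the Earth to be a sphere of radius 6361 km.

At departure: θ₁ = atan2(sin Δλ cos φ₂, cos φ₁ sin φ₂ − sin φ₁ cos φ₂ cos Δλ) = 53.35°
At arrival: θ₂ = atan2(sin Δλ cos φ₁, −cos φ₂ sin φ₁ + sin φ₂ cos φ₁ cos Δλ) = 17.33°
Δθ = θ₂ − θ₁ = -36.0°

-36.0°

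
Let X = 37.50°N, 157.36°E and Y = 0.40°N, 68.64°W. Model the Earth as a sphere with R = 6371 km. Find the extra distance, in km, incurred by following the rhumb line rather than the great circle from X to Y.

Great circle: cos σ = sin φ₁ sin φ₂ + cos φ₁ cos φ₂ cos Δλ,  σ = 2.1494 rad → d_gc = 13693.8 km
Rhumb line: Δψ = -0.7000, q = Δφ/Δψ = 0.9251, d_rh = R√(Δφ²+q²Δλ²) = 14387.7 km
Excess = 14387.7 − 13693.8 = 693.9 ≈ 694 km

694 km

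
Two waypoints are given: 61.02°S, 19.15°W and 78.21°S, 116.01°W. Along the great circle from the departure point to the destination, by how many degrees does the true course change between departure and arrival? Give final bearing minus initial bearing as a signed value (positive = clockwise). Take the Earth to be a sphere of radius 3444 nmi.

+93.8°

At departure: θ₁ = atan2(sin Δλ cos φ₂, cos φ₁ sin φ₂ − sin φ₁ cos φ₂ cos Δλ) = 202.26°
At arrival: θ₂ = atan2(sin Δλ cos φ₁, −cos φ₂ sin φ₁ + sin φ₂ cos φ₁ cos Δλ) = 296.07°
Δθ = θ₂ − θ₁ = +93.8°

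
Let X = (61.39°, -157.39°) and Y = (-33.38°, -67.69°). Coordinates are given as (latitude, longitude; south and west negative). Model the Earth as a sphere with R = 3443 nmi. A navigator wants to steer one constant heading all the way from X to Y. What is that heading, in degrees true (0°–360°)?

Δψ = ln[tan(π/4+φ₂/2)/tan(π/4+φ₁/2)] = -1.9852
Δλ = +1.5656 rad (taken the short way round)
course = atan2(Δλ, Δψ) = 141.74°

141.7°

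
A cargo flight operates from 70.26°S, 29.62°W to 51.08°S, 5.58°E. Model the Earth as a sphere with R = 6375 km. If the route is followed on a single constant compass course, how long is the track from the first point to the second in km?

2825 km

Rhumb course C = atan2(Δλ, Δψ) with Δψ = ln[tan(π/4+φ₂/2)/tan(π/4+φ₁/2)] = +0.7084, Δλ = +0.6144 → C = 40.93°
d = R·|Δφ| / |cos C| = 6375·0.33475 / 0.75548 = 2825 km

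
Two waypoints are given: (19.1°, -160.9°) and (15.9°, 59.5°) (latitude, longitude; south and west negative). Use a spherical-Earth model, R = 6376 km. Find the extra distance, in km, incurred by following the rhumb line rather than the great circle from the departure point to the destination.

680 km

Great circle: cos σ = sin φ₁ sin φ₂ + cos φ₁ cos φ₂ cos Δλ,  σ = 2.2173 rad → d_gc = 14137.8 km
Rhumb line: Δψ = -0.0586, q = Δφ/Δψ = 0.9536, d_rh = R√(Δφ²+q²Δλ²) = 14818.0 km
Excess = 14818.0 − 14137.8 = 680.2 ≈ 680 km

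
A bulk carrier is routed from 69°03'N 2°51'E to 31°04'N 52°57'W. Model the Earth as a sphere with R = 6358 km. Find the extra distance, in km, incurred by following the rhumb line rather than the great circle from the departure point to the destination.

Great circle: cos σ = sin φ₁ sin φ₂ + cos φ₁ cos φ₂ cos Δλ,  σ = 0.8578 rad → d_gc = 5454.2 km
Rhumb line: Δψ = -1.1171, q = Δφ/Δψ = 0.5934, d_rh = R√(Δφ²+q²Δλ²) = 5591.8 km
Excess = 5591.8 − 5454.2 = 137.6 ≈ 138 km

138 km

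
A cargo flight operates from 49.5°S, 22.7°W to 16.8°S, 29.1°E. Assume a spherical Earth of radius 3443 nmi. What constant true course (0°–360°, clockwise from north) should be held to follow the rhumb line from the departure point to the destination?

Meridional parts: M(φ₁)=-0.9972, M(φ₂)=-0.2975 → ΔM = +0.6997;  Δλ = +0.9041 rad
tan C = Δλ / ΔM = +1.2922 → C = 52.26°

52.3°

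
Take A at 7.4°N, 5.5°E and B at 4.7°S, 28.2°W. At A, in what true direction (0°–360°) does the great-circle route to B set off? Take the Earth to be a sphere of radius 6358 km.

251.2°

N = sin Δλ·cos φ₂ = -0.5530;  D = cos φ₁ sin φ₂ − sin φ₁ cos φ₂ cos Δλ = -0.1880
initial course = atan2(N, D) = 251.22°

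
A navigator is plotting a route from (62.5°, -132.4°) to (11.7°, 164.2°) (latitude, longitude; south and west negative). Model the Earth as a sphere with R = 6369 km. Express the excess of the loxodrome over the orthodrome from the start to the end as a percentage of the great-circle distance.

Great circle: σ = 1.1785 rad → d_gc = Rσ = 7505.7 km
Rhumb: Δφ = -0.8866, Δλ = -1.1065, Δψ = -1.2021, q = Δφ/Δψ = 0.7376 → d_rh = R√(Δφ²+q²Δλ²) = 7675.1 km
Excess = (7675.1 − 7505.7) / 7505.7 = 169.4 / 7505.7 = 2.26% ≈ 2.3%

2.3%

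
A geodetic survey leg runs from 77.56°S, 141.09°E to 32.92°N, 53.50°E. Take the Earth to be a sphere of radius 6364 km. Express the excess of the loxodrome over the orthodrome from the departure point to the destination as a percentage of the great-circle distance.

Great circle: σ = 2.1213 rad → d_gc = Rσ = 13499.9 km
Rhumb: Δφ = +1.9282, Δλ = -1.5287, Δψ = +2.8256, q = Δφ/Δψ = 0.6824 → d_rh = R√(Δφ²+q²Δλ²) = 13952.2 km
Excess = (13952.2 − 13499.9) / 13499.9 = 452.3 / 13499.9 = 3.3504% ≈ 3.4%

3.4%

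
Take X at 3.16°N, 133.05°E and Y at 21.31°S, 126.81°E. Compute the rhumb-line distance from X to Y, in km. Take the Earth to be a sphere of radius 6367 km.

2803 km

Rhumb course C = atan2(Δλ, Δψ) with Δψ = ln[tan(π/4+φ₂/2)/tan(π/4+φ₁/2)] = -0.4360, Δλ = -0.1089 → C = 194.03°
d = R·|Δφ| / |cos C| = 6367·0.42708 / 0.97019 = 2803 km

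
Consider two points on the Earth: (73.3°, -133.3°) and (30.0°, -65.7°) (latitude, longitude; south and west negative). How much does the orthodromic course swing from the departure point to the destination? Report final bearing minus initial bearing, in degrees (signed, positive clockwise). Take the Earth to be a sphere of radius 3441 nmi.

+58.9°

At departure: θ₁ = atan2(sin Δλ cos φ₂, cos φ₁ sin φ₂ − sin φ₁ cos φ₂ cos Δλ) = 102.15°
At arrival: θ₂ = atan2(sin Δλ cos φ₁, −cos φ₂ sin φ₁ + sin φ₂ cos φ₁ cos Δλ) = 161.07°
Δθ = θ₂ − θ₁ = +58.9°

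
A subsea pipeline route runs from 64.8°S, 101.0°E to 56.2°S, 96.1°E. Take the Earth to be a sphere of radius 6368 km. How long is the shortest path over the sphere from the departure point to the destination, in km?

992 km

cos σ = sin φ₁ sin φ₂ + cos φ₁ cos φ₂ cos Δλ
      = sin(-64.80°)sin(-56.20°) + cos(-64.80°)cos(-56.20°)cos(-4.90°) = 0.9879
σ = 8.926° → d = Rσ = 6368·0.15578 = 992 km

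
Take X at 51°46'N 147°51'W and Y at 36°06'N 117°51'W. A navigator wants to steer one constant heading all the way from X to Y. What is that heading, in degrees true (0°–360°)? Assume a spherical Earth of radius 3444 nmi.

Δψ = ln[tan(π/4+φ₂/2)/tan(π/4+φ₁/2)] = -0.3831
Δλ = +0.5236 rad (taken the short way round)
course = atan2(Δλ, Δψ) = 126.19°

126.2°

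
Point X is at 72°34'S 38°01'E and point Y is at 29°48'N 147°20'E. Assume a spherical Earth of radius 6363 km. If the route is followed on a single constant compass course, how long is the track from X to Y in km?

Δψ = ln[tan(π/4+φ₂/2)/tan(π/4+φ₁/2)] = +2.4205;  Δφ = +1.7866 rad,  Δλ = +1.9079 rad
q = Δφ/Δψ = 0.7381
d = R·√(Δφ² + q²Δλ²) = 6363·2.27494 = 14475 km

14475 km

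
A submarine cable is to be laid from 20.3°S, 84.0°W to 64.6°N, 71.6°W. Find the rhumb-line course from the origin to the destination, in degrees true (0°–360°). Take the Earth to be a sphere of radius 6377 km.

6.7°

Δψ = ln[tan(π/4+φ₂/2)/tan(π/4+φ₁/2)] = +1.8520
Δλ = +0.2164 rad (taken the short way round)
course = atan2(Δλ, Δψ) = 6.67°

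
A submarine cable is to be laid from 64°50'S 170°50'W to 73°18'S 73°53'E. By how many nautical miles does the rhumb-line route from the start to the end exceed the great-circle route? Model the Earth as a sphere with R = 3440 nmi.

364 nmi

Great circle: cos σ = sin φ₁ sin φ₂ + cos φ₁ cos φ₂ cos Δλ,  σ = 0.6186 rad → d_gc = 2127.9 nmi
Rhumb line: Δψ = -0.4193, q = Δφ/Δψ = 0.3525, d_rh = R√(Δφ²+q²Δλ²) = 2492.0 nmi
Excess = 2492.0 − 2127.9 = 364.1 ≈ 364 nmi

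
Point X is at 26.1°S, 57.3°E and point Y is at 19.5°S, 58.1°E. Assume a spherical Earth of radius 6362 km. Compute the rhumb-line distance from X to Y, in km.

Δψ = ln[tan(π/4+φ₂/2)/tan(π/4+φ₁/2)] = +0.1250;  Δφ = +0.1152 rad,  Δλ = +0.0140 rad
q = Δφ/Δψ = 0.9212
d = R·√(Δφ² + q²Δλ²) = 6362·0.11591 = 737 km

737 km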